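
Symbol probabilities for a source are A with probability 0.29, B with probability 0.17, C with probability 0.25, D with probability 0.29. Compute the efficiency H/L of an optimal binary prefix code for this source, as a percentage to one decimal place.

Entropy H = −Σ p log₂ p ≈ 1.9704 bits.
Huffman merges: 17/100+1/4→21/50; 29/100+29/100→29/50; 21/50+29/50→1. L = 2 ≈ 2.0000.
Efficiency = H/L = 1.9704/2.0000 = 98.5%.

98.5%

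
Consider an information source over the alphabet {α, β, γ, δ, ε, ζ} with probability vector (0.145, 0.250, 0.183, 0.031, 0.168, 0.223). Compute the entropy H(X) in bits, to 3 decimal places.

2.423 bits

H = −Σ pᵢ log₂ pᵢ.
−0.145·log₂(0.145) = 0.4040
−0.250·log₂(0.250) = 0.5000
−0.183·log₂(0.183) = 0.4484
−0.031·log₂(0.031) = 0.1554
−0.168·log₂(0.168) = 0.4323
−0.223·log₂(0.223) = 0.4828
Sum ≈ 2.4228 → 2.423 bits.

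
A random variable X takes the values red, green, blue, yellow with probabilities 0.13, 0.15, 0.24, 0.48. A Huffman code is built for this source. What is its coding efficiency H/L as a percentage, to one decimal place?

Entropy H = −Σ p log₂ p ≈ 1.7956 bits.
Huffman merges: 13/100+3/20→7/25; 6/25+7/25→13/25; 12/25+13/25→1. L = 9/5 ≈ 1.8000.
Efficiency = H/L = 1.7956/1.8000 = 99.8%.

99.8%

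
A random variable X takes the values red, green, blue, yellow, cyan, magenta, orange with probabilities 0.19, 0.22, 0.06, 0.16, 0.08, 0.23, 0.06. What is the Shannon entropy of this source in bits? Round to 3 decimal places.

H = −Σ pᵢ log₂ pᵢ.
−0.19·log₂(0.19) = 0.4552
−0.22·log₂(0.22) = 0.4806
−0.06·log₂(0.06) = 0.2435
−0.16·log₂(0.16) = 0.4230
−0.08·log₂(0.08) = 0.2915
−0.23·log₂(0.23) = 0.4877
−0.06·log₂(0.06) = 0.2435
Sum ≈ 2.6251 → 2.625 bits.

2.625 bits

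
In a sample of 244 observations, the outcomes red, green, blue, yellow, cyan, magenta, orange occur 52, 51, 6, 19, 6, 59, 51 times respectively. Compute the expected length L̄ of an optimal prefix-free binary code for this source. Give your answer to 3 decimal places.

Probabilities are the counts divided by 244.
Repeatedly combine the two least-probable nodes; the expected code length is the sum of the merged weights.
merge 3/122 + 3/122 → 3/61
merge 3/61 + 19/244 → 31/244
merge 31/244 + 51/244 → 41/122
merge 51/244 + 13/61 → 103/244
merge 59/244 + 41/122 → 141/244
merge 103/244 + 141/244 → 1
L = 3/61 + 31/244 + 41/122 + 103/244 + 141/244 + 1 = 613/244 ≈ 2.512 bits/symbol.

2.512 bits/symbol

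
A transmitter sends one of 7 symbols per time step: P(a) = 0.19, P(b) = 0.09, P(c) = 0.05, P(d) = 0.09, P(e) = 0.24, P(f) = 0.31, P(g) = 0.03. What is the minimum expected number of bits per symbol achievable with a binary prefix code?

Repeatedly combine the two least-probable nodes; the expected code length is the sum of the merged weights.
merge 3/100 + 1/20 → 2/25
merge 2/25 + 9/100 → 17/100
merge 9/100 + 17/100 → 13/50
merge 19/100 + 6/25 → 43/100
merge 13/50 + 31/100 → 57/100
merge 43/100 + 57/100 → 1
L = 2/25 + 17/100 + 13/50 + 43/100 + 57/100 + 1 = 251/100 = 2.51 bits/symbol.

2.51 bits/symbol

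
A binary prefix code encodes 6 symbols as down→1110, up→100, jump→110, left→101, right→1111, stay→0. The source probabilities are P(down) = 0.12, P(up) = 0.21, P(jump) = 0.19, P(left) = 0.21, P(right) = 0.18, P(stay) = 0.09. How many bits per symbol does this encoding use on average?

3.12 bits/symbol

L̄ = Σ pᵢ·ℓᵢ = 0.12·4 + 0.21·3 + 0.19·3 + 0.21·3 + 0.18·4 + 0.09·1 = 3.12 bits/symbol.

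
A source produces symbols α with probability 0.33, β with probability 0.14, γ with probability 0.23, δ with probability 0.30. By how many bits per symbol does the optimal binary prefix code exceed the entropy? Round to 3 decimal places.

0.066 bits

Entropy H = −Σ p log₂ p ≈ 1.9337 bits.
Huffman merges: 7/50+23/100→37/100; 3/10+33/100→63/100; 37/100+63/100→1. L = 2 ≈ 2.0000.
L − H = 2.0000 − 1.9337 = 0.066 bits.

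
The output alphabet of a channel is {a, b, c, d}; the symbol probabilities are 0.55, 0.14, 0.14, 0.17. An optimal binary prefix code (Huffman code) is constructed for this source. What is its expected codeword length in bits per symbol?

Repeatedly combine the two least-probable nodes; the expected code length is the sum of the merged weights.
merge 7/50 + 7/50 → 7/25
merge 17/100 + 7/25 → 9/20
merge 9/20 + 11/20 → 1
L = 7/25 + 9/20 + 1 = 173/100 = 1.73 bits/symbol.

1.73 bits/symbol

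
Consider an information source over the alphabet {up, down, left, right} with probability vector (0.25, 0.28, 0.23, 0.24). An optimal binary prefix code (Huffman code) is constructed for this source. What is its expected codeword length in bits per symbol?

Repeatedly combine the two least-probable nodes; the expected code length is the sum of the merged weights.
merge 23/100 + 6/25 → 47/100
merge 1/4 + 7/25 → 53/100
merge 47/100 + 53/100 → 1
L = 47/100 + 53/100 + 1 = 2 bits/symbol.

2 bits/symbol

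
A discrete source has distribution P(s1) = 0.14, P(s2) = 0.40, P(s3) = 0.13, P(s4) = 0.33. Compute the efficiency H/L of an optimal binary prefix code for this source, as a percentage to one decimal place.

98.2%

Entropy H = −Σ p log₂ p ≈ 1.8363 bits.
Huffman merges: 13/100+7/50→27/100; 27/100+33/100→3/5; 2/5+3/5→1. L = 187/100 ≈ 1.8700.
Efficiency = H/L = 1.8363/1.8700 = 98.2%.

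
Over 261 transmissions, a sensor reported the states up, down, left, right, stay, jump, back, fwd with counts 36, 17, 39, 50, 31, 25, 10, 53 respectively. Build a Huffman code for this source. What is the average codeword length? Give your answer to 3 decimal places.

2.900 bits/symbol

Probabilities are the counts divided by 261.
Repeatedly combine the two least-probable nodes; the expected code length is the sum of the merged weights.
merge 10/261 + 17/261 → 3/29
merge 25/261 + 3/29 → 52/261
merge 31/261 + 4/29 → 67/261
merge 13/87 + 50/261 → 89/261
merge 52/261 + 53/261 → 35/87
merge 67/261 + 89/261 → 52/87
merge 35/87 + 52/87 → 1
L = 3/29 + 52/261 + 67/261 + 89/261 + 35/87 + 52/87 + 1 = 757/261 ≈ 2.900 bits/symbol.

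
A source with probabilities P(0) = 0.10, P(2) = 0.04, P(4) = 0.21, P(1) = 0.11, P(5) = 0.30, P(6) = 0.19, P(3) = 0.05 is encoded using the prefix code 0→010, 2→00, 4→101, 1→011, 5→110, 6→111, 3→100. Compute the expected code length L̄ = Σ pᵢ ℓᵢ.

2.96 bits/symbol

L̄ = Σ pᵢ·ℓᵢ = 0.10·3 + 0.04·2 + 0.21·3 + 0.11·3 + 0.30·3 + 0.19·3 + 0.05·3 = 2.96 bits/symbol.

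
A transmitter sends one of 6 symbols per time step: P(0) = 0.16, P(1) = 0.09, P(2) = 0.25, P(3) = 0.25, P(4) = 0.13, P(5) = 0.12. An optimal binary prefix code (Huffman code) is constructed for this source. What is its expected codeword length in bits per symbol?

2.5 bits/symbol

Repeatedly combine the two least-probable nodes; the expected code length is the sum of the merged weights.
merge 9/100 + 3/25 → 21/100
merge 13/100 + 4/25 → 29/100
merge 21/100 + 1/4 → 23/50
merge 1/4 + 29/100 → 27/50
merge 23/50 + 27/50 → 1
L = 21/100 + 29/100 + 23/50 + 27/50 + 1 = 5/2 = 2.5 bits/symbol.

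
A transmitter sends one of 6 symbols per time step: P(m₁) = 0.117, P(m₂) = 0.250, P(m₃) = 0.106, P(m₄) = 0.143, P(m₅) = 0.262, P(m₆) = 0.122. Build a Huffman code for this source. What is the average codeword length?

Repeatedly combine the two least-probable nodes; the expected code length is the sum of the merged weights.
merge 53/500 + 117/1000 → 223/1000
merge 61/500 + 143/1000 → 53/200
merge 223/1000 + 1/4 → 473/1000
merge 131/500 + 53/200 → 527/1000
merge 473/1000 + 527/1000 → 1
L = 223/1000 + 53/200 + 473/1000 + 527/1000 + 1 = 311/125 = 2.488 bits/symbol.

2.488 bits/symbol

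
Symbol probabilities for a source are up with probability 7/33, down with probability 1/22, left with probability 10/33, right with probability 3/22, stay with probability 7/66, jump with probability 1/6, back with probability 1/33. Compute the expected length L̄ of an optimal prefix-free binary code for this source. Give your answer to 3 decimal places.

Repeatedly combine the two least-probable nodes; the expected code length is the sum of the merged weights.
merge 1/33 + 1/22 → 5/66
merge 5/66 + 7/66 → 2/11
merge 3/22 + 1/6 → 10/33
merge 2/11 + 7/33 → 13/33
merge 10/33 + 10/33 → 20/33
merge 13/33 + 20/33 → 1
L = 5/66 + 2/11 + 10/33 + 13/33 + 20/33 + 1 = 169/66 ≈ 2.561 bits/symbol.

2.561 bits/symbol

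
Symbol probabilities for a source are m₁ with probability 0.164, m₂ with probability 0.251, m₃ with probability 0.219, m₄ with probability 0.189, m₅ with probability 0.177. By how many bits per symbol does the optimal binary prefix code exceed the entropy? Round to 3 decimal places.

Entropy H = −Σ p log₂ p ≈ 2.3046 bits.
Huffman merges: 41/250+177/1000→341/1000; 189/1000+219/1000→51/125; 251/1000+341/1000→74/125; 51/125+74/125→1. L = 2341/1000 ≈ 2.3410.
L − H = 2.3410 − 2.3046 = 0.036 bits.

0.036 bits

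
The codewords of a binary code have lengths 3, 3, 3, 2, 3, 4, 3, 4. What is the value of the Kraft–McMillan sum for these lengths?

1

With common denominator 2^4 = 16: Σ 2^(−ℓᵢ) = 2/16 + 2/16 + 2/16 + 4/16 + 2/16 + 1/16 + 2/16 + 1/16 = 16/16 = 1.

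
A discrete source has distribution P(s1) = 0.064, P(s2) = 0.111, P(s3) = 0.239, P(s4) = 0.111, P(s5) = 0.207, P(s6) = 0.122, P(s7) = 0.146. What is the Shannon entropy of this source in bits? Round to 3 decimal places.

2.697 bits

H = −Σ pᵢ log₂ pᵢ.
−0.064·log₂(0.064) = 0.2538
−0.111·log₂(0.111) = 0.3520
−0.239·log₂(0.239) = 0.4935
−0.111·log₂(0.111) = 0.3520
−0.207·log₂(0.207) = 0.4704
−0.122·log₂(0.122) = 0.3703
−0.146·log₂(0.146) = 0.4053
Sum ≈ 2.6973 → 2.697 bits.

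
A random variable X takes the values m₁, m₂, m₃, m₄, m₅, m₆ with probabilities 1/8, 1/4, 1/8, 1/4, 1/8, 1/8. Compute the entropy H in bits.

2.5 bits

Each probability is a power of 1/2, so log₂(1/p) is an integer.
H = Σ p·log₂(1/p) = 1/8·3 + 1/4·2 + 1/8·3 + 1/4·2 + 1/8·3 + 1/8·3 = 2.5 bits.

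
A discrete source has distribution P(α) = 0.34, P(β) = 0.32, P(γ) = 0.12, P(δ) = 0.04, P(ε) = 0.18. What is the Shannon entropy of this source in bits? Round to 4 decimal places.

2.0533 bits

H = −Σ pᵢ log₂ pᵢ.
−0.34·log₂(0.34) = 0.5292
−0.32·log₂(0.32) = 0.5260
−0.12·log₂(0.12) = 0.3671
−0.04·log₂(0.04) = 0.1858
−0.18·log₂(0.18) = 0.4453
Sum ≈ 2.0533 → 2.0533 bits.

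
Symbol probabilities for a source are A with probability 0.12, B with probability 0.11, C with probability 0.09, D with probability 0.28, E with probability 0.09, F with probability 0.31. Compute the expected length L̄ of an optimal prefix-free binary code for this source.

Repeatedly combine the two least-probable nodes; the expected code length is the sum of the merged weights.
merge 9/100 + 9/100 → 9/50
merge 11/100 + 3/25 → 23/100
merge 9/50 + 23/100 → 41/100
merge 7/25 + 31/100 → 59/100
merge 41/100 + 59/100 → 1
L = 9/50 + 23/100 + 41/100 + 59/100 + 1 = 241/100 = 2.41 bits/symbol.

2.41 bits/symbol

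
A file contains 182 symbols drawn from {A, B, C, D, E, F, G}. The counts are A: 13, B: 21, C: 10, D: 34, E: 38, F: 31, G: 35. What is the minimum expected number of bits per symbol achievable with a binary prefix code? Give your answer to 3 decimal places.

2.725 bits/symbol

Probabilities are the counts divided by 182.
Repeatedly combine the two least-probable nodes; the expected code length is the sum of the merged weights.
merge 5/91 + 1/14 → 23/182
merge 3/26 + 23/182 → 22/91
merge 31/182 + 17/91 → 5/14
merge 5/26 + 19/91 → 73/182
merge 22/91 + 5/14 → 109/182
merge 73/182 + 109/182 → 1
L = 23/182 + 22/91 + 5/14 + 73/182 + 109/182 + 1 = 248/91 ≈ 2.725 bits/symbol.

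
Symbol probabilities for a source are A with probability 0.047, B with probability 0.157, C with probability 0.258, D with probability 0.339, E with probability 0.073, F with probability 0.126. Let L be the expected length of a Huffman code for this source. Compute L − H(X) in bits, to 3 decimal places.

0.054 bits

Entropy H = −Σ p log₂ p ≈ 2.3122 bits.
Huffman merges: 47/1000+73/1000→3/25; 3/25+63/500→123/500; 157/1000+123/500→403/1000; 129/500+339/1000→597/1000; 403/1000+597/1000→1. L = 1183/500 ≈ 2.3660.
L − H = 2.3660 − 2.3122 = 0.054 bits.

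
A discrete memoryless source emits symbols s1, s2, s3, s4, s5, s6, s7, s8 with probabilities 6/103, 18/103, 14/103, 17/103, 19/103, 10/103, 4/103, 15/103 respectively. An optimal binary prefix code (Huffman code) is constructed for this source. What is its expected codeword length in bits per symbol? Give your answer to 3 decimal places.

Repeatedly combine the two least-probable nodes; the expected code length is the sum of the merged weights.
merge 4/103 + 6/103 → 10/103
merge 10/103 + 10/103 → 20/103
merge 14/103 + 15/103 → 29/103
merge 17/103 + 18/103 → 35/103
merge 19/103 + 20/103 → 39/103
merge 29/103 + 35/103 → 64/103
merge 39/103 + 64/103 → 1
L = 10/103 + 20/103 + 29/103 + 35/103 + 39/103 + 64/103 + 1 = 300/103 ≈ 2.913 bits/symbol.

2.913 bits/symbol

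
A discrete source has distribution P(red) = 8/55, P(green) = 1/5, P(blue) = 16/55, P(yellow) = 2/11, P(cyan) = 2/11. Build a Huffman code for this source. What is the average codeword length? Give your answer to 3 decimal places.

2.327 bits/symbol

Repeatedly combine the two least-probable nodes; the expected code length is the sum of the merged weights.
merge 8/55 + 2/11 → 18/55
merge 2/11 + 1/5 → 21/55
merge 16/55 + 18/55 → 34/55
merge 21/55 + 34/55 → 1
L = 18/55 + 21/55 + 34/55 + 1 = 128/55 ≈ 2.327 bits/symbol.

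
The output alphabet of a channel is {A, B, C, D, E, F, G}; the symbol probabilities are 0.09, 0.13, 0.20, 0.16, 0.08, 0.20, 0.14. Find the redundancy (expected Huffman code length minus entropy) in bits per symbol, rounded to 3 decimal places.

Entropy H = −Σ p log₂ p ≈ 2.7357 bits.
Huffman merges: 2/25+9/100→17/100; 13/100+7/50→27/100; 4/25+17/100→33/100; 1/5+1/5→2/5; 27/100+33/100→3/5; 2/5+3/5→1. L = 277/100 ≈ 2.7700.
L − H = 2.7700 − 2.7357 = 0.034 bits.

0.034 bits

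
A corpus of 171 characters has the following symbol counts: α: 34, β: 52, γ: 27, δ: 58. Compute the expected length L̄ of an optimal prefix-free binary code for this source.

2 bits/symbol

Probabilities are the counts divided by 171.
Repeatedly combine the two least-probable nodes; the expected code length is the sum of the merged weights.
merge 3/19 + 34/171 → 61/171
merge 52/171 + 58/171 → 110/171
merge 61/171 + 110/171 → 1
L = 61/171 + 110/171 + 1 = 2 bits/symbol.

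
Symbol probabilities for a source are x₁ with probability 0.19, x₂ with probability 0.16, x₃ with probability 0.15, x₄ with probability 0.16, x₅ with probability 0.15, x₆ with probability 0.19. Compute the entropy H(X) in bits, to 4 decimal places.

2.5776 bits

H = −Σ pᵢ log₂ pᵢ.
−0.19·log₂(0.19) = 0.4552
−0.16·log₂(0.16) = 0.4230
−0.15·log₂(0.15) = 0.4105
−0.16·log₂(0.16) = 0.4230
−0.15·log₂(0.15) = 0.4105
−0.19·log₂(0.19) = 0.4552
Sum ≈ 2.5776 → 2.5776 bits.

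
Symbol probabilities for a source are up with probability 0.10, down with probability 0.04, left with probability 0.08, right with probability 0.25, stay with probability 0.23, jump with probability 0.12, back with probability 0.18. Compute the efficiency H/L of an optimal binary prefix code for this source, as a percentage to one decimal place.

98.8%

Entropy H = −Σ p log₂ p ≈ 2.6095 bits.
Huffman merges: 1/25+2/25→3/25; 1/10+3/25→11/50; 3/25+9/50→3/10; 11/50+23/100→9/20; 1/4+3/10→11/20; 9/20+11/20→1. L = 66/25 ≈ 2.6400.
Efficiency = H/L = 2.6095/2.6400 = 98.8%.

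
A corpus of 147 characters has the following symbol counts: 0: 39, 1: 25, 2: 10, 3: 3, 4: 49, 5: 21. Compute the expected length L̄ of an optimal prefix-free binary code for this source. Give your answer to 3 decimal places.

2.320 bits/symbol

Probabilities are the counts divided by 147.
Repeatedly combine the two least-probable nodes; the expected code length is the sum of the merged weights.
merge 1/49 + 10/147 → 13/147
merge 13/147 + 1/7 → 34/147
merge 25/147 + 34/147 → 59/147
merge 13/49 + 1/3 → 88/147
merge 59/147 + 88/147 → 1
L = 13/147 + 34/147 + 59/147 + 88/147 + 1 = 341/147 ≈ 2.320 bits/symbol.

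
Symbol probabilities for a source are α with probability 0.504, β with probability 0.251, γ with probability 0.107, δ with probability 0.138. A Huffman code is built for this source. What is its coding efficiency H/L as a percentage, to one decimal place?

Entropy H = −Σ p log₂ p ≈ 1.7381 bits.
Huffman merges: 107/1000+69/500→49/200; 49/200+251/1000→62/125; 62/125+63/125→1. L = 1741/1000 ≈ 1.7410.
Efficiency = H/L = 1.7381/1.7410 = 99.8%.

99.8%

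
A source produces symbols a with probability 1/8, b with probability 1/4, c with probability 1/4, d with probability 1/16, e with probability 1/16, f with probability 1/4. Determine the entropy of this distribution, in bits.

Each probability is a power of 1/2, so log₂(1/p) is an integer.
H = Σ p·log₂(1/p) = 1/8·3 + 1/4·2 + 1/4·2 + 1/16·4 + 1/16·4 + 1/4·2 = 2.375 bits.

2.375 bits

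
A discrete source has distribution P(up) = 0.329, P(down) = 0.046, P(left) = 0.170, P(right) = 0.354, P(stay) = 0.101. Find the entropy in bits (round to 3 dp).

2.031 bits

H = −Σ pᵢ log₂ pᵢ.
−0.329·log₂(0.329) = 0.5277
−0.046·log₂(0.046) = 0.2043
−0.170·log₂(0.170) = 0.4346
−0.354·log₂(0.354) = 0.5304
−0.101·log₂(0.101) = 0.3341
Sum ≈ 2.0310 → 2.031 bits.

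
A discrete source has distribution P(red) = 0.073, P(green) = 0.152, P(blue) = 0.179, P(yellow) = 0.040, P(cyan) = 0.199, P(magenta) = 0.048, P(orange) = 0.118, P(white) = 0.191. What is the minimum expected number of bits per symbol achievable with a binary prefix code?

Repeatedly combine the two least-probable nodes; the expected code length is the sum of the merged weights.
merge 1/25 + 6/125 → 11/125
merge 73/1000 + 11/125 → 161/1000
merge 59/500 + 19/125 → 27/100
merge 161/1000 + 179/1000 → 17/50
merge 191/1000 + 199/1000 → 39/100
merge 27/100 + 17/50 → 61/100
merge 39/100 + 61/100 → 1
L = 11/125 + 161/1000 + 27/100 + 17/50 + 39/100 + 61/100 + 1 = 2859/1000 = 2.859 bits/symbol.

2.859 bits/symbol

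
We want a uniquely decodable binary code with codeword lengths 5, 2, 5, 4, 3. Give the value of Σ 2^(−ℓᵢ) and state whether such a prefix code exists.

0.5; yes

With common denominator 2^5 = 32: Σ 2^(−ℓᵢ) = 1/32 + 8/32 + 1/32 + 2/32 + 4/32 = 16/32 = 0.5.
Kraft's inequality requires Σ ≤ 1; here Σ = 0.5 ≤ 1, so such a prefix code exists.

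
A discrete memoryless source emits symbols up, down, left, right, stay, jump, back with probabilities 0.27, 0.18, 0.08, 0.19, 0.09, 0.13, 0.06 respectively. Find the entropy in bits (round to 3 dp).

H = −Σ pᵢ log₂ pᵢ.
−0.27·log₂(0.27) = 0.5100
−0.18·log₂(0.18) = 0.4453
−0.08·log₂(0.08) = 0.2915
−0.19·log₂(0.19) = 0.4552
−0.09·log₂(0.09) = 0.3127
−0.13·log₂(0.13) = 0.3826
−0.06·log₂(0.06) = 0.2435
Sum ≈ 2.6409 → 2.641 bits.

2.641 bits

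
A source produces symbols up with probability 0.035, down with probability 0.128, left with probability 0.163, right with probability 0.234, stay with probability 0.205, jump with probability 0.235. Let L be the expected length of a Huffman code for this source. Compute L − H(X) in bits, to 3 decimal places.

0.064 bits

Entropy H = −Σ p log₂ p ≈ 2.4255 bits.
Huffman merges: 7/200+16/125→163/1000; 163/1000+163/1000→163/500; 41/200+117/500→439/1000; 47/200+163/500→561/1000; 439/1000+561/1000→1. L = 2489/1000 ≈ 2.4890.
L − H = 2.4890 − 2.4255 = 0.064 bits.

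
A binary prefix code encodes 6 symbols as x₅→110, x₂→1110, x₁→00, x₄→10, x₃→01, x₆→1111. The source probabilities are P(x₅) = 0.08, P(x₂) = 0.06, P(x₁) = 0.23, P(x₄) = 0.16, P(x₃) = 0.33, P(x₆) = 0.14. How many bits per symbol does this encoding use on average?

2.48 bits/symbol

L̄ = Σ pᵢ·ℓᵢ = 0.08·3 + 0.06·4 + 0.23·2 + 0.16·2 + 0.33·2 + 0.14·4 = 2.48 bits/symbol.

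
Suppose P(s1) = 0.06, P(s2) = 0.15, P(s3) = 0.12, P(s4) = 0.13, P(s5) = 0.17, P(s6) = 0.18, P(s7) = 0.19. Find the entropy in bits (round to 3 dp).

H = −Σ pᵢ log₂ pᵢ.
−0.06·log₂(0.06) = 0.2435
−0.15·log₂(0.15) = 0.4105
−0.12·log₂(0.12) = 0.3671
−0.13·log₂(0.13) = 0.3826
−0.17·log₂(0.17) = 0.4346
−0.18·log₂(0.18) = 0.4453
−0.19·log₂(0.19) = 0.4552
Sum ≈ 2.7389 → 2.739 bits.

2.739 bits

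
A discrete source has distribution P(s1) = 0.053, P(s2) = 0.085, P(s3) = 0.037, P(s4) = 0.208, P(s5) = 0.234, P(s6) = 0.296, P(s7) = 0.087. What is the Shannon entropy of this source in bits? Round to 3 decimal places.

2.491 bits

H = −Σ pᵢ log₂ pᵢ.
−0.053·log₂(0.053) = 0.2246
−0.085·log₂(0.085) = 0.3023
−0.037·log₂(0.037) = 0.1760
−0.208·log₂(0.208) = 0.4712
−0.234·log₂(0.234) = 0.4903
−0.296·log₂(0.296) = 0.5199
−0.087·log₂(0.087) = 0.3065
Sum ≈ 2.4908 → 2.491 bits.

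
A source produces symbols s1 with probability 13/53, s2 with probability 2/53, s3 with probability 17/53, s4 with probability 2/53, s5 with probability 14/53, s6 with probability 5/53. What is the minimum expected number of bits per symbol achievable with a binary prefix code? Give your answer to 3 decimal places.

2.245 bits/symbol

Repeatedly combine the two least-probable nodes; the expected code length is the sum of the merged weights.
merge 2/53 + 2/53 → 4/53
merge 4/53 + 5/53 → 9/53
merge 9/53 + 13/53 → 22/53
merge 14/53 + 17/53 → 31/53
merge 22/53 + 31/53 → 1
L = 4/53 + 9/53 + 22/53 + 31/53 + 1 = 119/53 ≈ 2.245 bits/symbol.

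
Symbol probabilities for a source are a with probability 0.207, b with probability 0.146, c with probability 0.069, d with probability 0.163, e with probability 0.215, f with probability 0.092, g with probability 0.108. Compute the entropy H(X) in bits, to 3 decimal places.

2.709 bits

H = −Σ pᵢ log₂ pᵢ.
−0.207·log₂(0.207) = 0.4704
−0.146·log₂(0.146) = 0.4053
−0.069·log₂(0.069) = 0.2662
−0.163·log₂(0.163) = 0.4266
−0.215·log₂(0.215) = 0.4768
−0.092·log₂(0.092) = 0.3167
−0.108·log₂(0.108) = 0.3468
Sum ≈ 2.7086 → 2.709 bits.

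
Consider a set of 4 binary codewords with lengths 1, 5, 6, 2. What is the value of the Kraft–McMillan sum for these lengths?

With common denominator 2^6 = 64: Σ 2^(−ℓᵢ) = 32/64 + 2/64 + 1/64 + 16/64 = 51/64 = 0.796875.

0.796875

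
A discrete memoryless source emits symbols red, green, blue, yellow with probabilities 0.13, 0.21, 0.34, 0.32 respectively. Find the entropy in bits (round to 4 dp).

H = −Σ pᵢ log₂ pᵢ.
−0.13·log₂(0.13) = 0.3826
−0.21·log₂(0.21) = 0.4728
−0.34·log₂(0.34) = 0.5292
−0.32·log₂(0.32) = 0.5260
Sum ≈ 1.9107 → 1.9107 bits.

1.9107 bits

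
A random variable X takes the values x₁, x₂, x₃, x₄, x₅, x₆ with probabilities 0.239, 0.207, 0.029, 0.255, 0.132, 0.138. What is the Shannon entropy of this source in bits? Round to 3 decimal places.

2.395 bits

H = −Σ pᵢ log₂ pᵢ.
−0.239·log₂(0.239) = 0.4935
−0.207·log₂(0.207) = 0.4704
−0.029·log₂(0.029) = 0.1481
−0.255·log₂(0.255) = 0.5027
−0.132·log₂(0.132) = 0.3856
−0.138·log₂(0.138) = 0.3943
Sum ≈ 2.3946 → 2.395 bits.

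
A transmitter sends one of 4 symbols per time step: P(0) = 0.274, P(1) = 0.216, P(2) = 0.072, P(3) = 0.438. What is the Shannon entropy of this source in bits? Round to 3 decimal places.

1.784 bits

H = −Σ pᵢ log₂ pᵢ.
−0.274·log₂(0.274) = 0.5118
−0.216·log₂(0.216) = 0.4776
−0.072·log₂(0.072) = 0.2733
−0.438·log₂(0.438) = 0.5217
Sum ≈ 1.7843 → 1.784 bits.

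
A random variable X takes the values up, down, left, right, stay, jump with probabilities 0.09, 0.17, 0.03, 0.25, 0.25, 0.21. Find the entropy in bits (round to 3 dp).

H = −Σ pᵢ log₂ pᵢ.
−0.09·log₂(0.09) = 0.3127
−0.17·log₂(0.17) = 0.4346
−0.03·log₂(0.03) = 0.1518
−0.25·log₂(0.25) = 0.5000
−0.25·log₂(0.25) = 0.5000
−0.21·log₂(0.21) = 0.4728
Sum ≈ 2.3718 → 2.372 bits.

2.372 bits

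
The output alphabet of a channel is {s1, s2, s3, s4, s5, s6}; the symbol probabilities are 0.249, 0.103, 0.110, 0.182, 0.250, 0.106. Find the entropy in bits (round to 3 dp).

H = −Σ pᵢ log₂ pᵢ.
−0.249·log₂(0.249) = 0.4994
−0.103·log₂(0.103) = 0.3378
−0.110·log₂(0.110) = 0.3503
−0.182·log₂(0.182) = 0.4474
−0.250·log₂(0.250) = 0.5000
−0.106·log₂(0.106) = 0.3432
Sum ≈ 2.4781 → 2.478 bits.

2.478 bits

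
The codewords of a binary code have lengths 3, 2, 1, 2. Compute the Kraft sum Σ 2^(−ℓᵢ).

1.125

With common denominator 2^3 = 8: Σ 2^(−ℓᵢ) = 1/8 + 2/8 + 4/8 + 2/8 = 9/8 = 1.125.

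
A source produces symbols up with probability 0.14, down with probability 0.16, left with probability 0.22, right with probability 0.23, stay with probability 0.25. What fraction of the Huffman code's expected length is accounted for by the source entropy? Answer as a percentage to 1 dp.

99.5%

Entropy H = −Σ p log₂ p ≈ 2.2884 bits.
Huffman merges: 7/50+4/25→3/10; 11/50+23/100→9/20; 1/4+3/10→11/20; 9/20+11/20→1. L = 23/10 ≈ 2.3000.
Efficiency = H/L = 2.2884/2.3000 = 99.5%.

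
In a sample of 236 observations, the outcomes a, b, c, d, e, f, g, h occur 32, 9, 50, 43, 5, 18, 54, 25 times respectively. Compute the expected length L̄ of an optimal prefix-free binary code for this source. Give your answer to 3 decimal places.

2.754 bits/symbol

Probabilities are the counts divided by 236.
Repeatedly combine the two least-probable nodes; the expected code length is the sum of the merged weights.
merge 5/236 + 9/236 → 7/118
merge 7/118 + 9/118 → 8/59
merge 25/236 + 8/59 → 57/236
merge 8/59 + 43/236 → 75/236
merge 25/118 + 27/118 → 26/59
merge 57/236 + 75/236 → 33/59
merge 26/59 + 33/59 → 1
L = 7/118 + 8/59 + 57/236 + 75/236 + 26/59 + 33/59 + 1 = 325/118 ≈ 2.754 bits/symbol.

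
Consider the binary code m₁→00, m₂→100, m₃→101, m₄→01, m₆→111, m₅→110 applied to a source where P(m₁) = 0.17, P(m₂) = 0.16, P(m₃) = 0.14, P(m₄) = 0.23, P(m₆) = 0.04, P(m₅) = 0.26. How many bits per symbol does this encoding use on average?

2.6 bits/symbol

L̄ = Σ pᵢ·ℓᵢ = 0.17·2 + 0.16·3 + 0.14·3 + 0.23·2 + 0.04·3 + 0.26·3 = 2.6 bits/symbol.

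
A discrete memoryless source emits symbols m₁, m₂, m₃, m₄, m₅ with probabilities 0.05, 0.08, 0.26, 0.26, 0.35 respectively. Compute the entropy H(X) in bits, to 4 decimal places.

2.0483 bits

H = −Σ pᵢ log₂ pᵢ.
−0.05·log₂(0.05) = 0.2161
−0.08·log₂(0.08) = 0.2915
−0.26·log₂(0.26) = 0.5053
−0.26·log₂(0.26) = 0.5053
−0.35·log₂(0.35) = 0.5301
Sum ≈ 2.0483 → 2.0483 bits.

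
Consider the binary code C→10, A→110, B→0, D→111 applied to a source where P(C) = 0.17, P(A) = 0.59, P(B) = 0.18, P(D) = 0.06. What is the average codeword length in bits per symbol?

2.47 bits/symbol

L̄ = Σ pᵢ·ℓᵢ = 0.17·2 + 0.59·3 + 0.18·1 + 0.06·3 = 2.47 bits/symbol.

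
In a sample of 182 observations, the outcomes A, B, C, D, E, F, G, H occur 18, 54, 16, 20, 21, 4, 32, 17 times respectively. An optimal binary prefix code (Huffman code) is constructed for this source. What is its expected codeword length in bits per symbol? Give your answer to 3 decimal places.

2.813 bits/symbol

Probabilities are the counts divided by 182.
Repeatedly combine the two least-probable nodes; the expected code length is the sum of the merged weights.
merge 2/91 + 8/91 → 10/91
merge 17/182 + 9/91 → 5/26
merge 10/91 + 10/91 → 20/91
merge 3/26 + 16/91 → 53/182
merge 5/26 + 20/91 → 75/182
merge 53/182 + 27/91 → 107/182
merge 75/182 + 107/182 → 1
L = 10/91 + 5/26 + 20/91 + 53/182 + 75/182 + 107/182 + 1 = 256/91 ≈ 2.813 bits/symbol.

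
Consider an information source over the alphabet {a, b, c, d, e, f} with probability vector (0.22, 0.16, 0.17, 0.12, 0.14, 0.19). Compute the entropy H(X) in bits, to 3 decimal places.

2.558 bits

H = −Σ pᵢ log₂ pᵢ.
−0.22·log₂(0.22) = 0.4806
−0.16·log₂(0.16) = 0.4230
−0.17·log₂(0.17) = 0.4346
−0.12·log₂(0.12) = 0.3671
−0.14·log₂(0.14) = 0.3971
−0.19·log₂(0.19) = 0.4552
Sum ≈ 2.5576 → 2.558 bits.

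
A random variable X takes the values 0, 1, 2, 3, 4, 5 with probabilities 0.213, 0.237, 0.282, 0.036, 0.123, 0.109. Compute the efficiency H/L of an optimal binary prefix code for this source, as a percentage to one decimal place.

98.4%

Entropy H = −Σ p log₂ p ≈ 2.3755 bits.
Huffman merges: 9/250+109/1000→29/200; 123/1000+29/200→67/250; 213/1000+237/1000→9/20; 67/250+141/500→11/20; 9/20+11/20→1. L = 2413/1000 ≈ 2.4130.
Efficiency = H/L = 2.3755/2.4130 = 98.4%.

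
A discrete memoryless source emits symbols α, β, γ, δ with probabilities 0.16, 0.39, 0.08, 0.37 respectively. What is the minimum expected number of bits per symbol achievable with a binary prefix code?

1.85 bits/symbol

Repeatedly combine the two least-probable nodes; the expected code length is the sum of the merged weights.
merge 2/25 + 4/25 → 6/25
merge 6/25 + 37/100 → 61/100
merge 39/100 + 61/100 → 1
L = 6/25 + 61/100 + 1 = 37/20 = 1.85 bits/symbol.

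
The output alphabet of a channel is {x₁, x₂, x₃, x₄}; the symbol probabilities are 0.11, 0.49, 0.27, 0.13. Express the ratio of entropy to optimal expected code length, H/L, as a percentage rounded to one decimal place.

Entropy H = −Σ p log₂ p ≈ 1.7472 bits.
Huffman merges: 11/100+13/100→6/25; 6/25+27/100→51/100; 49/100+51/100→1. L = 7/4 ≈ 1.7500.
Efficiency = H/L = 1.7472/1.7500 = 99.8%.

99.8%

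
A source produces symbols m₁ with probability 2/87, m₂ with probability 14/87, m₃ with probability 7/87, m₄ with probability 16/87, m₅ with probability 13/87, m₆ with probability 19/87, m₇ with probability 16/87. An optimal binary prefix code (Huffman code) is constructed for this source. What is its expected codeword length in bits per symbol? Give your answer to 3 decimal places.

Repeatedly combine the two least-probable nodes; the expected code length is the sum of the merged weights.
merge 2/87 + 7/87 → 3/29
merge 3/29 + 13/87 → 22/87
merge 14/87 + 16/87 → 10/29
merge 16/87 + 19/87 → 35/87
merge 22/87 + 10/29 → 52/87
merge 35/87 + 52/87 → 1
L = 3/29 + 22/87 + 10/29 + 35/87 + 52/87 + 1 = 235/87 ≈ 2.701 bits/symbol.

2.701 bits/symbol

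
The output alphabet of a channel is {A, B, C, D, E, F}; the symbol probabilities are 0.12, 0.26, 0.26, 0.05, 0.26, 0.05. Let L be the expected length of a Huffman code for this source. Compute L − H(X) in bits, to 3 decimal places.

Entropy H = −Σ p log₂ p ≈ 2.3151 bits.
Huffman merges: 1/20+1/20→1/10; 1/10+3/25→11/50; 11/50+13/50→12/25; 13/50+13/50→13/25; 12/25+13/25→1. L = 58/25 ≈ 2.3200.
L − H = 2.3200 − 2.3151 = 0.005 bits.

0.005 bits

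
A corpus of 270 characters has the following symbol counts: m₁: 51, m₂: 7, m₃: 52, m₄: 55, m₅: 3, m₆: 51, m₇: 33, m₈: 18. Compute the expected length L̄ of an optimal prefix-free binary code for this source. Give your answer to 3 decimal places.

2.744 bits/symbol

Probabilities are the counts divided by 270.
Repeatedly combine the two least-probable nodes; the expected code length is the sum of the merged weights.
merge 1/90 + 7/270 → 1/27
merge 1/27 + 1/15 → 14/135
merge 14/135 + 11/90 → 61/270
merge 17/90 + 17/90 → 17/45
merge 26/135 + 11/54 → 107/270
merge 61/270 + 17/45 → 163/270
merge 107/270 + 163/270 → 1
L = 1/27 + 14/135 + 61/270 + 17/45 + 107/270 + 163/270 + 1 = 247/90 ≈ 2.744 bits/symbol.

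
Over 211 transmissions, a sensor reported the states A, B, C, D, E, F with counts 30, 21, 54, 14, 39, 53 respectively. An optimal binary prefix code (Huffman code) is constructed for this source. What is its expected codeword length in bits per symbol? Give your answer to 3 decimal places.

Probabilities are the counts divided by 211.
Repeatedly combine the two least-probable nodes; the expected code length is the sum of the merged weights.
merge 14/211 + 21/211 → 35/211
merge 30/211 + 35/211 → 65/211
merge 39/211 + 53/211 → 92/211
merge 54/211 + 65/211 → 119/211
merge 92/211 + 119/211 → 1
L = 35/211 + 65/211 + 92/211 + 119/211 + 1 = 522/211 ≈ 2.474 bits/symbol.

2.474 bits/symbol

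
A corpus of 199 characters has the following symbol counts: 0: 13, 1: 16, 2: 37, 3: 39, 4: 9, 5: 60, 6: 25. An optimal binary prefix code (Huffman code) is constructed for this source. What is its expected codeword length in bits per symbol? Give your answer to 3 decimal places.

2.613 bits/symbol

Probabilities are the counts divided by 199.
Repeatedly combine the two least-probable nodes; the expected code length is the sum of the merged weights.
merge 9/199 + 13/199 → 22/199
merge 16/199 + 22/199 → 38/199
merge 25/199 + 37/199 → 62/199
merge 38/199 + 39/199 → 77/199
merge 60/199 + 62/199 → 122/199
merge 77/199 + 122/199 → 1
L = 22/199 + 38/199 + 62/199 + 77/199 + 122/199 + 1 = 520/199 ≈ 2.613 bits/symbol.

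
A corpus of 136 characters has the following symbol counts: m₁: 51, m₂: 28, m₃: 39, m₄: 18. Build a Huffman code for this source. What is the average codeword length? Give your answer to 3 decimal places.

Probabilities are the counts divided by 136.
Repeatedly combine the two least-probable nodes; the expected code length is the sum of the merged weights.
merge 9/68 + 7/34 → 23/68
merge 39/136 + 23/68 → 5/8
merge 3/8 + 5/8 → 1
L = 23/68 + 5/8 + 1 = 267/136 ≈ 1.963 bits/symbol.

1.963 bits/symbol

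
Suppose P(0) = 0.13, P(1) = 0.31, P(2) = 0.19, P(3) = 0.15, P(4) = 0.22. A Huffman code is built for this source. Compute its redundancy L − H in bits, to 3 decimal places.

Entropy H = −Σ p log₂ p ≈ 2.2528 bits.
Huffman merges: 13/100+3/20→7/25; 19/100+11/50→41/100; 7/25+31/100→59/100; 41/100+59/100→1. L = 57/25 ≈ 2.2800.
L − H = 2.2800 − 2.2528 = 0.027 bits.

0.027 bits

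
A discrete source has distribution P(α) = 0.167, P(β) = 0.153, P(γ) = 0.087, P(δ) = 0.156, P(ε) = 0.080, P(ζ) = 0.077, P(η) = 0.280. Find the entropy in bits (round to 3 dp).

H = −Σ pᵢ log₂ pᵢ.
−0.167·log₂(0.167) = 0.4312
−0.153·log₂(0.153) = 0.4144
−0.087·log₂(0.087) = 0.3065
−0.156·log₂(0.156) = 0.4181
−0.080·log₂(0.080) = 0.2915
−0.077·log₂(0.077) = 0.2848
−0.280·log₂(0.280) = 0.5142
Sum ≈ 2.6608 → 2.661 bits.

2.661 bits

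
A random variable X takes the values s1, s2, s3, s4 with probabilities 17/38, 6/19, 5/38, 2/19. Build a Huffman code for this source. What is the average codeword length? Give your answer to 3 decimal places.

1.789 bits/symbol

Repeatedly combine the two least-probable nodes; the expected code length is the sum of the merged weights.
merge 2/19 + 5/38 → 9/38
merge 9/38 + 6/19 → 21/38
merge 17/38 + 21/38 → 1
L = 9/38 + 21/38 + 1 = 34/19 ≈ 1.789 bits/symbol.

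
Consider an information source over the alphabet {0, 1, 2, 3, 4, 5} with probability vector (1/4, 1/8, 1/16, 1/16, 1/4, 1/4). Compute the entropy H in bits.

Each probability is a power of 1/2, so log₂(1/p) is an integer.
H = Σ p·log₂(1/p) = 1/4·2 + 1/8·3 + 1/16·4 + 1/16·4 + 1/4·2 + 1/4·2 = 2.375 bits.

2.375 bits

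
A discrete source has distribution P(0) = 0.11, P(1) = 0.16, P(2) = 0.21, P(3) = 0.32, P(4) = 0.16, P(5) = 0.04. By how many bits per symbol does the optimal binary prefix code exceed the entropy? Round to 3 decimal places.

0.079 bits

Entropy H = −Σ p log₂ p ≈ 2.3809 bits.
Huffman merges: 1/25+11/100→3/20; 3/20+4/25→31/100; 4/25+21/100→37/100; 31/100+8/25→63/100; 37/100+63/100→1. L = 123/50 ≈ 2.4600.
L − H = 2.4600 − 2.3809 = 0.079 bits.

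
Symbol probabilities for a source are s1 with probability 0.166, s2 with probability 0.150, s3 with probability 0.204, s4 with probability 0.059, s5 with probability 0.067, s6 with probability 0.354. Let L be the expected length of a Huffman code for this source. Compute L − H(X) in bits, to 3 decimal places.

Entropy H = −Σ p log₂ p ≈ 2.3410 bits.
Huffman merges: 59/1000+67/1000→63/500; 63/500+3/20→69/250; 83/500+51/250→37/100; 69/250+177/500→63/100; 37/100+63/100→1. L = 1201/500 ≈ 2.4020.
L − H = 2.4020 − 2.3410 = 0.061 bits.

0.061 bits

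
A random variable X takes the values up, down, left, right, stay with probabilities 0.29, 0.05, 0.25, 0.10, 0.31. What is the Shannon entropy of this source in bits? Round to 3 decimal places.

2.090 bits

H = −Σ pᵢ log₂ pᵢ.
−0.29·log₂(0.29) = 0.5179
−0.05·log₂(0.05) = 0.2161
−0.25·log₂(0.25) = 0.5000
−0.10·log₂(0.10) = 0.3322
−0.31·log₂(0.31) = 0.5238
Sum ≈ 2.0900 → 2.090 bits.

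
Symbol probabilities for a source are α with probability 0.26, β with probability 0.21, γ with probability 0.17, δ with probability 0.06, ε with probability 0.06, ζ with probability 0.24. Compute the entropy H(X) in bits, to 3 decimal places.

2.394 bits

H = −Σ pᵢ log₂ pᵢ.
−0.26·log₂(0.26) = 0.5053
−0.21·log₂(0.21) = 0.4728
−0.17·log₂(0.17) = 0.4346
−0.06·log₂(0.06) = 0.2435
−0.06·log₂(0.06) = 0.2435
−0.24·log₂(0.24) = 0.4941
Sum ≈ 2.3939 → 2.394 bits.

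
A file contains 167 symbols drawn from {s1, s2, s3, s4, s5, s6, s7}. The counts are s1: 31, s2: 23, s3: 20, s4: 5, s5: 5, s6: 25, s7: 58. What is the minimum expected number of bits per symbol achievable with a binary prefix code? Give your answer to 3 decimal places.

Probabilities are the counts divided by 167.
Repeatedly combine the two least-probable nodes; the expected code length is the sum of the merged weights.
merge 5/167 + 5/167 → 10/167
merge 10/167 + 20/167 → 30/167
merge 23/167 + 25/167 → 48/167
merge 30/167 + 31/167 → 61/167
merge 48/167 + 58/167 → 106/167
merge 61/167 + 106/167 → 1
L = 10/167 + 30/167 + 48/167 + 61/167 + 106/167 + 1 = 422/167 ≈ 2.527 bits/symbol.

2.527 bits/symbol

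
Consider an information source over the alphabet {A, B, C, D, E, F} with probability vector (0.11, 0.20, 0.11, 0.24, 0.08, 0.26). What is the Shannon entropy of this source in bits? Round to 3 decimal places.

2.456 bits

H = −Σ pᵢ log₂ pᵢ.
−0.11·log₂(0.11) = 0.3503
−0.20·log₂(0.20) = 0.4644
−0.11·log₂(0.11) = 0.3503
−0.24·log₂(0.24) = 0.4941
−0.08·log₂(0.08) = 0.2915
−0.26·log₂(0.26) = 0.5053
Sum ≈ 2.4559 → 2.456 bits.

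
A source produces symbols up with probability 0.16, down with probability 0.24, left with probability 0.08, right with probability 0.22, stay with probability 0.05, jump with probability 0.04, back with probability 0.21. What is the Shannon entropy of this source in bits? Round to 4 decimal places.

2.5639 bits

H = −Σ pᵢ log₂ pᵢ.
−0.16·log₂(0.16) = 0.4230
−0.24·log₂(0.24) = 0.4941
−0.08·log₂(0.08) = 0.2915
−0.22·log₂(0.22) = 0.4806
−0.05·log₂(0.05) = 0.2161
−0.04·log₂(0.04) = 0.1858
−0.21·log₂(0.21) = 0.4728
Sum ≈ 2.5639 → 2.5639 bits.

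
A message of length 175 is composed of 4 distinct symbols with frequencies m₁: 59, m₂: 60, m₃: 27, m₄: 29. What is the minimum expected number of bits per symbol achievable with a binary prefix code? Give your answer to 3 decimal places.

1.977 bits/symbol

Probabilities are the counts divided by 175.
Repeatedly combine the two least-probable nodes; the expected code length is the sum of the merged weights.
merge 27/175 + 29/175 → 8/25
merge 8/25 + 59/175 → 23/35
merge 12/35 + 23/35 → 1
L = 8/25 + 23/35 + 1 = 346/175 ≈ 1.977 bits/symbol.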